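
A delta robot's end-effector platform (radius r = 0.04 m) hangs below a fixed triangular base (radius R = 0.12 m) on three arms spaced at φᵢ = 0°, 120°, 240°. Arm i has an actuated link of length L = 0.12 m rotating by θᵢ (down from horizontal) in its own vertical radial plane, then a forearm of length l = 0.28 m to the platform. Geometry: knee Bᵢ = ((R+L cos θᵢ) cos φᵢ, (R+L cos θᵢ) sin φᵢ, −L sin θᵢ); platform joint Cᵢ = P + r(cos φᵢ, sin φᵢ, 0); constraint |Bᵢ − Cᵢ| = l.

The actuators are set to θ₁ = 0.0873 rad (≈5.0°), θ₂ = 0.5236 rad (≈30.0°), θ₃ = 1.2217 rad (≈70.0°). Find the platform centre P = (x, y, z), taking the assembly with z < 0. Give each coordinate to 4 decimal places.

φ1=0.0°: virtual centre (0.1995, 0.0000, -0.0105), radius l
φ2=120.0°: virtual centre (-0.0920, 0.1593, -0.0600), radius l
φ3=240.0°: virtual centre (-0.0605, -0.1048, -0.1128), radius l
|centre ₂|²−|centre ₁|² = -0.0025;  |centre ₃|²−|centre ₁|² = -0.0126
plane₁₂: -0.5830x+0.3186y+-0.0991z = -0.0025
det = 0.2879;  x = 0.0157+-0.2985z,  y = 0.0209+-0.2353z
into |P−centre ₁|² = l²: 1.1445z² + 0.1208z + -0.0441 = 0;  Δ = 0.2163;  z = -0.2560 or 0.1504 → z<0 root = -0.2560
x = 0.0921, y = 0.0811

(0.0921, 0.0811, -0.2560)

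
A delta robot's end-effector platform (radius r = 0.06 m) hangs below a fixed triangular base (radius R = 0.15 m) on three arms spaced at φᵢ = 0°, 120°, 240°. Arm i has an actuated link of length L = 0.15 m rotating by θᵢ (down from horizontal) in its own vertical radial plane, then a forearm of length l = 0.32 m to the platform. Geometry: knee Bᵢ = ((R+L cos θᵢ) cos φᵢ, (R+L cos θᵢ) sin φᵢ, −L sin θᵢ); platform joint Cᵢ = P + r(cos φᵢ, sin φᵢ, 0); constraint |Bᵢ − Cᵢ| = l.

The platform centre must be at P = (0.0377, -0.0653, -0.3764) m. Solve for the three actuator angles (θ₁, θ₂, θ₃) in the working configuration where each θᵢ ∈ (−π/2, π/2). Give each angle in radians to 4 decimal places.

θ₁ = 0.7857, θ₂ = 1.2217, θ₃ = 0.7857

arm 1 (φ=0.0°): x'=0.0377, y'=-0.0653
  A=0.0523, B=-0.3764, C=(l²−L²−A²−y'²−z²)/(2L)=-0.2293
  γ=atan2(-0.3764,0.0523)=-1.4327;  ψ=arccos(-0.6033)=2.2184;  θ1=γ+ψ≈0.7857
φ2=120.0° → target in arm frame (-0.0754, 0.0000)
  e−x'=0.1654;  (l²−L²−(e−x')²−y'²−z²)/2L = -0.2971
  θ2 = atan2(B,A) + arccos(C/0.4111) = 1.2217
φ3=240.0° → target in arm frame (0.0377, 0.0653)
  A=0.0523, B=-0.3764, C=(l²−L²−A²−y'²−z²)/(2L)=-0.2293
  √(A²+B²)=0.3800;  θ3 = -1.4327+2.2184 ≈ 0.7857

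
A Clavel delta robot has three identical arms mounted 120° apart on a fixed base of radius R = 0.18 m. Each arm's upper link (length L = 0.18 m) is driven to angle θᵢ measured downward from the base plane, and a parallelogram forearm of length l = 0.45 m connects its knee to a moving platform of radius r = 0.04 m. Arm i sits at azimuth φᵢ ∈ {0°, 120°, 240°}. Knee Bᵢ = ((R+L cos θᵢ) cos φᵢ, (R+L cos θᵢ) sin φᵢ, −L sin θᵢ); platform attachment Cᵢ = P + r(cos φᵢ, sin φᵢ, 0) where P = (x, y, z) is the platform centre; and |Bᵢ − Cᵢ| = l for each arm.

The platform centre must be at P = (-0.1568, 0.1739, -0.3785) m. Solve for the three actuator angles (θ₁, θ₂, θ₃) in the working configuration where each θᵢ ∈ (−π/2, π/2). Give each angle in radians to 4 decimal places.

θ₁ = 1.2217, θ₂ = -0.3493, θ₃ = 0.9600

rotate P by −φ1: (-0.1568, 0.1739, -0.3785)
  A cos θ + B sin θ = C:  0.2968·cos θ + -0.3785·sin θ = -0.2541
  γ=atan2(-0.3785,0.2968)=-0.9058;  ψ=arccos(-0.5284)=2.1275;  θ1=γ+ψ≈1.2217
rotate P by −φ2: (0.2290, 0.0488, -0.3785)
  A cos θ + B sin θ = C:  -0.0890·cos θ + -0.3785·sin θ = 0.0459
  √(A²+B²)=0.3888;  θ2 = -1.8017+1.4524 ≈ -0.3493
φ3=240.0° → target in arm frame (-0.0722, -0.2227)
  e−x'=0.2122;  (l²−L²−(e−x')²−y'²−z²)/2L = -0.1884
  √(A²+B²)=0.4339;  θ3 = -1.0598+2.0198 ≈ 0.9600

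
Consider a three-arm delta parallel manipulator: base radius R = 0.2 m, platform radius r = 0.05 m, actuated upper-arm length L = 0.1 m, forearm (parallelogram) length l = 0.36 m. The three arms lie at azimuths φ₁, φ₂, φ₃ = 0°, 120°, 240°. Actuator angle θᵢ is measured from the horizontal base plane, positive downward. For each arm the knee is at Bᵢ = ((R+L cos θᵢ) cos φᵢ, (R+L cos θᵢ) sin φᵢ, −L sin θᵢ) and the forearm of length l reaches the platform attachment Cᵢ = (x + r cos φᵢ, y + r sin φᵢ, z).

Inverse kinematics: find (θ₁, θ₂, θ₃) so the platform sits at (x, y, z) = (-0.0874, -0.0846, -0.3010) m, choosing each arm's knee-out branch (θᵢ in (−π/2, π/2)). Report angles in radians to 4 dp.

rotate P by −φ1: (-0.0874, -0.0846, -0.3010)
  e−x'=0.2374;  (l²−L²−(e−x')²−y'²−z²)/2L = -0.1726
  √(A²+B²)=0.3834;  θ1 = -0.9030+2.0378 ≈ 1.1348
φ2=120.0° → target in arm frame (-0.0296, 0.1180)
  A=0.1796, B=-0.3010, C=(l²−L²−A²−y'²−z²)/(2L)=-0.0858
  √(A²+B²)=0.3505;  θ2 = -1.0329+1.8182 ≈ 0.7853
φ3=240.0° → target in arm frame (0.1170, -0.0334)
  e−x'=0.0330;  (l²−L²−(e−x')²−y'²−z²)/2L = 0.1340
  √(A²+B²)=0.3028;  θ3 = -1.4615+1.1125 ≈ -0.3490

θ₁ = 1.1348, θ₂ = 0.7853, θ₃ = -0.3490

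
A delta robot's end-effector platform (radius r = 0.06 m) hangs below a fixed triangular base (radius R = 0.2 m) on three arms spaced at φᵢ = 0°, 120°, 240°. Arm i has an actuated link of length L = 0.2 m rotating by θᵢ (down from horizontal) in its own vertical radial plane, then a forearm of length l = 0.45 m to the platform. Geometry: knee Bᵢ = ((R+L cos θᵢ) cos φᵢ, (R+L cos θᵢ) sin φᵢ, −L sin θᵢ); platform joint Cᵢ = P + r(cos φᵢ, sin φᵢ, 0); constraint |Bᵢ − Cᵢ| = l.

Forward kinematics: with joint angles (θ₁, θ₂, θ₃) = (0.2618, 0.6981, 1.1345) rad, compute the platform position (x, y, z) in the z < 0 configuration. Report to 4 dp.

φ1=0.0°: virtual centre (0.3332, 0.0000, -0.0518), radius l
S2 = (0.2932·cos120.0°, 0.2932·sin120.0°, -0.1286) = (-0.1466, 0.2539, -0.1286)
φ3=240.0°: virtual centre (-0.1123, -0.1944, -0.1813), radius l
eliminate P² terms by subtracting sphere 1 from 2 and 3
[-0.9596 0.5079 -0.1536]·P = -0.0112;  [-0.8909 -0.3889 -0.2590]·P = -0.0304
Cramer: x(z) = 0.0240-0.2317z;  y(z) = 0.0233-0.1353z
into |P−S₁|² = l²: 1.0720z² + 0.2405z + -0.1037 = 0;  Δ = 0.5024;  z = -0.4428 or 0.2184 → z<0 root = -0.4428
x = 0.1266, y = 0.0832

(0.1266, 0.0832, -0.4428)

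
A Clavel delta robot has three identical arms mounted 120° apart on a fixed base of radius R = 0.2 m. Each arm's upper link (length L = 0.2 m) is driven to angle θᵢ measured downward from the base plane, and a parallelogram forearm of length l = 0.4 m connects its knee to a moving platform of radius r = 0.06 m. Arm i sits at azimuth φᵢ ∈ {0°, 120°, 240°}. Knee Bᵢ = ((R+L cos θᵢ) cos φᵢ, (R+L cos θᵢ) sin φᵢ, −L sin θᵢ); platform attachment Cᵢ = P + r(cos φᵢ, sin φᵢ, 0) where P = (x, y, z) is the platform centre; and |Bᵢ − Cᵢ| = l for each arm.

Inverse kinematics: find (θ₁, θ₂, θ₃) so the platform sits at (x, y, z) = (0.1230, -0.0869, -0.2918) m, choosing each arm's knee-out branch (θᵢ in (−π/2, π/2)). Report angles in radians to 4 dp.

arm 1 (φ=0.0°): x'=0.1230, y'=-0.0869
  A cos θ + B sin θ = C:  0.0170·cos θ + -0.2918·sin θ = 0.0675
  γ=atan2(-0.2918,0.0170)=-1.5126;  ψ=arccos(0.2310)=1.3377;  θ1=γ+ψ≈-0.1749
φ2=120.0° → target in arm frame (-0.1368, -0.0631)
  e−x'=0.2768;  (l²−L²−(e−x')²−y'²−z²)/2L = -0.1143
  γ=atan2(-0.2918,0.2768)=-0.8118;  ψ=arccos(-0.2842)=1.8590;  θ2=γ+ψ≈1.0471
arm 3 (φ=240.0°): x'=0.0138, y'=0.1500
  A cos θ + B sin θ = C:  0.1262·cos θ + -0.2918·sin θ = -0.0089
  γ=atan2(-0.2918,0.1262)=-1.1625;  ψ=arccos(-0.0281)=1.5989;  θ3=γ+ψ≈0.4364

θ₁ = -0.1749, θ₂ = 1.0471, θ₃ = 0.4364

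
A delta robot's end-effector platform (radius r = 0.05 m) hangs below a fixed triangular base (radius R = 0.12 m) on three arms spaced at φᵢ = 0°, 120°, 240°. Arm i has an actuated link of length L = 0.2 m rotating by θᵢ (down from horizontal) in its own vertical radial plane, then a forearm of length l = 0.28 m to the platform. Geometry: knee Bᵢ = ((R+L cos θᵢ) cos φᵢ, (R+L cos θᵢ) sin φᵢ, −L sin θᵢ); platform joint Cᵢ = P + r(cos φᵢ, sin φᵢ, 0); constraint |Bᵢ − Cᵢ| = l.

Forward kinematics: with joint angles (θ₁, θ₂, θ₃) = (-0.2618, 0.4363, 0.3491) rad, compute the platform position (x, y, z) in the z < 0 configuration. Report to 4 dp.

φ1=0.0°: virtual centre (0.2632, 0.0000, 0.0518), radius l
φ2=120.0°: virtual centre (-0.1256, 0.2176, -0.0845), radius l
centre 3 = (0.2579·cos240.0°, 0.2579·sin240.0°, -0.0684) = (-0.1290, -0.2234, -0.0684)
subtract pairs → two planes through P
[-0.7776 0.4352 -0.2726]·P = -0.0017;  [-0.7843 -0.4468 -0.2403]·P = -0.0007
Cramer: x(z) = 0.0015-0.3287z;  y(z) = -0.0011+0.0390z
quadratic in z: (1.1095)z²+(0.0684)z+(-0.0073)=0, √Δ=0.1921 → z ∈ {-0.1174, 0.0558}; z = -0.1174 (taking z<0)
x = 0.0401, y = -0.0057

(0.0401, -0.0057, -0.1174)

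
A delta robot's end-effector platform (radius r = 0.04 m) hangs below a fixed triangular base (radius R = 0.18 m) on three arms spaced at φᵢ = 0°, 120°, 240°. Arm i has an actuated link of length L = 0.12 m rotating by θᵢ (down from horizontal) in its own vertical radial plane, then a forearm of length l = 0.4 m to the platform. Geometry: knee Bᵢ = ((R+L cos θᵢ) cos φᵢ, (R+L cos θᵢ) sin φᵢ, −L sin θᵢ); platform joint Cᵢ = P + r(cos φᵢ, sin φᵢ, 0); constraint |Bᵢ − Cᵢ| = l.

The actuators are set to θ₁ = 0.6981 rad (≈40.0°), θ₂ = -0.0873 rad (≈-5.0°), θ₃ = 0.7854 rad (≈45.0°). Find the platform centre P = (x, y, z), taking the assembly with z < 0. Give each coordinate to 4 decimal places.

arm 1 at φ=0.0°: e+L cos θ1 = 0.2319;  S1 = (0.2319, 0.0000, -0.0771)
S2 = (0.2595·cos120.0°, 0.2595·sin120.0°, 0.0105) = (-0.1298, 0.2248, 0.0105)
φ3=240.0°: virtual centre (-0.1124, -0.1947, -0.0849), radius l
subtract pairs → two planes through P
[-0.7234 0.4495 0.1752]·P = 0.0077;  [-0.6887 -0.3895 -0.0154]·P = -0.0020
Cramer: x(z) = -0.0036+0.1036z;  y(z) = 0.0114-0.2229z
quadratic in z: (1.0604)z²+(0.1003)z+(-0.0985)=0, √Δ=0.6540 → z ∈ {-0.3557, 0.2610}; z = -0.3557 (taking z<0)
x = -0.0404, y = 0.0907

(-0.0404, 0.0907, -0.3557)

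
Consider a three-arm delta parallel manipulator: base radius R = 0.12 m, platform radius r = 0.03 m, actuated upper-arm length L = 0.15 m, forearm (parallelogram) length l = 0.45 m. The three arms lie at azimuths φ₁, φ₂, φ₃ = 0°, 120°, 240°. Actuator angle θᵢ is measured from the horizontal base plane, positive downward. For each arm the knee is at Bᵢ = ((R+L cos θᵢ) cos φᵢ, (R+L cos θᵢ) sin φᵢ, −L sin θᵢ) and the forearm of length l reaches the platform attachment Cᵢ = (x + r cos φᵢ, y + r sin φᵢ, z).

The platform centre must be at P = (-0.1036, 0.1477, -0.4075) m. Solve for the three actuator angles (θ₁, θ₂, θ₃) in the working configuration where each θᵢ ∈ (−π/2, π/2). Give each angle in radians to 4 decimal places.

θ₁ = 0.7852, θ₂ = -0.2618, θ₃ = 0.6981

rotate P by −φ1: (-0.1036, 0.1477, -0.4075)
  A cos θ + B sin θ = C:  0.1936·cos θ + -0.4075·sin θ = -0.1512
  θ1 = atan2(B,A) + arccos(C/0.4512) = 0.7852
arm 2 (φ=120.0°): x'=0.1797, y'=0.0159
  A cos θ + B sin θ = C:  -0.0897·cos θ + -0.4075·sin θ = 0.0188
  θ2 = atan2(B,A) + arccos(C/0.4173) = -0.2618
arm 3 (φ=240.0°): x'=-0.0761, y'=-0.1636
  e−x'=0.1661;  (l²−L²−(e−x')²−y'²−z²)/2L = -0.1347
  θ3 = atan2(B,A) + arccos(C/0.4401) = 0.6981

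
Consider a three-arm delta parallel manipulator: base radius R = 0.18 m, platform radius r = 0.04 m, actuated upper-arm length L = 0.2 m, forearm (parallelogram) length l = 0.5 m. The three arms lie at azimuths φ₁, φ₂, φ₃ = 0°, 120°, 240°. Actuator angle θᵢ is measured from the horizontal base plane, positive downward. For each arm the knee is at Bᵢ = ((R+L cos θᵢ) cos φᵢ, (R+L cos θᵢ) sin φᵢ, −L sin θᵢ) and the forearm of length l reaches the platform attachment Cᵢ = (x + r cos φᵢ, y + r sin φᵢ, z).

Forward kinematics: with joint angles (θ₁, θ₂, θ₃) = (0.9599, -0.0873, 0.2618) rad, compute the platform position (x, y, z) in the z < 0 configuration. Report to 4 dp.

φ1=0.0°: virtual centre (0.2547, 0.0000, -0.1638), radius l
arm 2 at φ=120.0°: e+L cos θ2 = 0.3392;  centre 2 = (-0.1696, 0.2938, 0.0174)
arm 3 at φ=240.0°: e+L cos θ3 = 0.3332;  centre 3 = (-0.1666, -0.2885, -0.0518)
eliminate P² terms by subtracting sphere 1 from 2 and 3
linear system: -0.8487x+0.5876y = 0.0237−0.3625z; -0.8426x+-0.5771y = 0.0220−0.2241z
Cramer: x(z) = -0.0270+0.3461z;  y(z) = 0.0013-0.1170z
into |P−centre ₁|² = l²: 1.1335z² + 0.1323z + -0.1438 = 0;  Δ = 0.6695;  z = -0.4193 or 0.3026 → z<0 root = -0.4193
x = -0.1721, y = 0.0504

(-0.1721, 0.0504, -0.4193)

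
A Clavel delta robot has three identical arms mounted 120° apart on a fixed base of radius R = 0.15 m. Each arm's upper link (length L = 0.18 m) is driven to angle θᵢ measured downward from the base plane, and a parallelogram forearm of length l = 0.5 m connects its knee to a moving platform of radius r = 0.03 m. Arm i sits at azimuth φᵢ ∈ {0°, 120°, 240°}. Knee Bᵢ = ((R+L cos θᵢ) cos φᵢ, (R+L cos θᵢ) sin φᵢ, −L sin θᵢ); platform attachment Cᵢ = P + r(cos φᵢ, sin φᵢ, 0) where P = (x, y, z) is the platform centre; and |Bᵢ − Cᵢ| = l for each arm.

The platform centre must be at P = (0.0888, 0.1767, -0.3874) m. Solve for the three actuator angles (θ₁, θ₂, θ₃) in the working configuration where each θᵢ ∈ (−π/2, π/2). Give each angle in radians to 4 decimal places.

θ₁ = -0.1749, θ₂ = -0.2620, θ₃ = 0.8726

arm 1 (φ=0.0°): x'=0.0888, y'=0.1767
  A cos θ + B sin θ = C:  0.0312·cos θ + -0.3874·sin θ = 0.0981
  γ=atan2(-0.3874,0.0312)=-1.4904;  ψ=arccos(0.2525)=1.3156;  θ1=γ+ψ≈-0.1749
rotate P by −φ2: (0.1086, -0.1653, -0.3874)
  e−x'=0.0114;  (l²−L²−(e−x')²−y'²−z²)/2L = 0.1113
  γ=atan2(-0.3874,0.0114)=-1.5414;  ψ=arccos(0.2873)=1.2794;  θ2=γ+ψ≈-0.2620
φ3=240.0° → target in arm frame (-0.1974, -0.0114)
  A=0.3174, B=-0.3874, C=(l²−L²−A²−y'²−z²)/(2L)=-0.0927
  θ3 = atan2(B,A) + arccos(C/0.5008) = 0.8726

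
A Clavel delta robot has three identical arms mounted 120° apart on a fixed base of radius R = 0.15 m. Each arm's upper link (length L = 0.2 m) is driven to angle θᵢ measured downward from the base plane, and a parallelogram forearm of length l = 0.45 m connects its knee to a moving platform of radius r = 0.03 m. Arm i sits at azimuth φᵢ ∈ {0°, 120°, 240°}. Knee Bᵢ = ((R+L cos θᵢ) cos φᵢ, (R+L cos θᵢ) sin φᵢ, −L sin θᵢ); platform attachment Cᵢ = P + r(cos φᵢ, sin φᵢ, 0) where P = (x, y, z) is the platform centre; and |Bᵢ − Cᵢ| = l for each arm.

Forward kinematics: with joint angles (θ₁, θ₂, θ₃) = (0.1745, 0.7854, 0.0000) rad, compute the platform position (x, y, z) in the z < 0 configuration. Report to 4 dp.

(0.0422, -0.1204, -0.3702)

arm 1 at φ=0.0°: e+L cos θ1 = 0.3170;  S1 = (0.3170, 0.0000, -0.0347)
φ2=120.0°: virtual centre (-0.1307, 0.2264, -0.1414), radius l
arm 3 at φ=240.0°: e+L cos θ3 = 0.3200;  S3 = (-0.1600, -0.2771, 0.0000)
eliminate P² terms by subtracting sphere 1 from 2 and 3
[-0.8953 0.4528 -0.2134]·P = -0.0133;  [-0.9539 -0.5543 0.0694]·P = 0.0007
Cramer: x(z) = 0.0076-0.0936z;  y(z) = -0.0144+0.2863z
quadratic in z: (1.0907)z²+(0.1191)z+(-0.1054)=0, √Δ=0.6884 → z ∈ {-0.3702, 0.2610}; z = -0.3702 (taking z<0)
x = 0.0422, y = -0.1204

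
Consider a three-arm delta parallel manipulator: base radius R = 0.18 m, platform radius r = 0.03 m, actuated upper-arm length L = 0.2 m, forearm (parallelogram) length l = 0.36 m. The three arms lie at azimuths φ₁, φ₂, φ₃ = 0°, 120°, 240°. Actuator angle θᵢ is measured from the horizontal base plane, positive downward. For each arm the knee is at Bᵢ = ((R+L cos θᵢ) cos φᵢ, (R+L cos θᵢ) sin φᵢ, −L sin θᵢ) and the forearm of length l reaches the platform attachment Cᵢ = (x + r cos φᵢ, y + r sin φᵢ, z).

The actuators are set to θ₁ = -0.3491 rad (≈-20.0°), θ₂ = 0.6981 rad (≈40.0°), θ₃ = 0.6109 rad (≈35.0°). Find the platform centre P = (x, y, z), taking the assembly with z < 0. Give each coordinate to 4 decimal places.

(0.0792, -0.0085, -0.1818)

centre 1 = (0.3379·cos0.0°, 0.3379·sin0.0°, 0.0684) = (0.3379, 0.0000, 0.0684)
centre 2 = (0.3032·cos120.0°, 0.3032·sin120.0°, -0.1286) = (-0.1516, 0.2626, -0.1286)
φ3=240.0°: virtual centre (-0.1569, -0.2718, -0.1147), radius l
eliminate P² terms by subtracting sphere 1 from 2 and 3
[-0.9791 0.5252 -0.3939]·P = -0.0104;  [-0.9897 -0.5436 -0.3663]·P = -0.0072
det = 1.0520;  x = 0.0090+-0.3864z,  y = -0.0031+0.0297z
sphere 1 gives Az²+Bz+C=0 with A=1.1502, B=0.1172, C=-0.0167;  B²−4AC=0.0906;  roots -0.1818, 0.0799;  negative root z = -0.1818
x = 0.0792, y = -0.0085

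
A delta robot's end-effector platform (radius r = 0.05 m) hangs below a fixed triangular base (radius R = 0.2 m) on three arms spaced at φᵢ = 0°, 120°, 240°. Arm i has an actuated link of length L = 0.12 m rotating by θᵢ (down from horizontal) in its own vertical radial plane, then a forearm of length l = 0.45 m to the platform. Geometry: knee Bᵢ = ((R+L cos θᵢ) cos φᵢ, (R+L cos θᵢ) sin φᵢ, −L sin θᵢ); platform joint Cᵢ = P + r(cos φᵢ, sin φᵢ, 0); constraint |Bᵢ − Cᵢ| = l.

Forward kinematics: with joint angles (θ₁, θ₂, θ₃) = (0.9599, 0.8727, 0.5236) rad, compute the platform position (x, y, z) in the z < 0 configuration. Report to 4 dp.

S1 = (0.2188·cos0.0°, 0.2188·sin0.0°, -0.0983) = (0.2188, 0.0000, -0.0983)
S2 = (0.2271·cos120.0°, 0.2271·sin120.0°, -0.0919) = (-0.1136, 0.1967, -0.0919)
S3 = (0.2539·cos240.0°, 0.2539·sin240.0°, -0.0600) = (-0.1270, -0.2199, -0.0600)
eliminate P² terms by subtracting sphere 1 from 2 and 3
plane₁₂: -0.6648x+0.3934y+0.0127z = 0.0025
Cramer: x(z) = -0.0093+0.0633z;  y(z) = -0.0093+0.0746z
quadratic in z: (1.0096)z²+(0.1663)z+(-0.1407)=0, √Δ=0.7720 → z ∈ {-0.4647, 0.2999}; z = -0.4647 (taking z<0)
x = -0.0387, y = -0.0440

(-0.0387, -0.0440, -0.4647)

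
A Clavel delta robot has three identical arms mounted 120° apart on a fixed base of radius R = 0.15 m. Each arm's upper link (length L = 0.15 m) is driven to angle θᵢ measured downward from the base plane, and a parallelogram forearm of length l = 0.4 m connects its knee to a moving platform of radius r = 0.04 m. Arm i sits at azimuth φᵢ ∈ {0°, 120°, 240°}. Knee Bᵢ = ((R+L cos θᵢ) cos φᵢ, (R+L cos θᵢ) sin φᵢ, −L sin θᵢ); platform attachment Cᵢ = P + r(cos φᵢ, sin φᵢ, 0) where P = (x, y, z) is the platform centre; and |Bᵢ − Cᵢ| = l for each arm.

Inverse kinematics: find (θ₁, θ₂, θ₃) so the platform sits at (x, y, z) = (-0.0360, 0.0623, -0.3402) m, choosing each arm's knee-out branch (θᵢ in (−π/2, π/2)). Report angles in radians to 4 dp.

θ₁ = 0.4363, θ₂ = -0.0878, θ₃ = 0.4361

φ1=0.0° → target in arm frame (-0.0360, 0.0623)
  e−x'=0.1460;  (l²−L²−(e−x')²−y'²−z²)/2L = -0.0114
  γ=atan2(-0.3402,0.1460)=-1.1654;  ψ=arccos(-0.0309)=1.6017;  θ1=γ+ψ≈0.4363
φ2=120.0° → target in arm frame (0.0720, 0.0000)
  A cos θ + B sin θ = C:  0.0380·cos θ + -0.3402·sin θ = 0.0677
  √(A²+B²)=0.3423;  θ2 = -1.4594+1.3717 ≈ -0.0878
φ3=240.0° → target in arm frame (-0.0360, -0.0623)
  e−x'=0.1460;  (l²−L²−(e−x')²−y'²−z²)/2L = -0.0114
  γ=atan2(-0.3402,0.1460)=-1.1655;  ψ=arccos(-0.0308)=1.6016;  θ3=γ+ψ≈0.4361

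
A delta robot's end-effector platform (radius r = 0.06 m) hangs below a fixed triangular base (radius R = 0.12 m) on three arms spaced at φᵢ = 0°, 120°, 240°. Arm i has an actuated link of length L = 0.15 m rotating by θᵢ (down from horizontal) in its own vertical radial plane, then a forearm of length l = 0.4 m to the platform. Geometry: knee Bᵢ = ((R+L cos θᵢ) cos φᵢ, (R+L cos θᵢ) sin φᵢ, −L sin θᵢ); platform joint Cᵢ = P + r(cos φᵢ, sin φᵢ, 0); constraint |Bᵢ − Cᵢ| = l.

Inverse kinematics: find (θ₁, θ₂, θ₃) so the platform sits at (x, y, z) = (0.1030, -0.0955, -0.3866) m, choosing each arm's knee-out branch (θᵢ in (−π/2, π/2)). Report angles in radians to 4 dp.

rotate P by −φ1: (0.1030, -0.0955, -0.3866)
  e−x'=-0.0430;  (l²−L²−(e−x')²−y'²−z²)/2L = -0.0764
  γ=atan2(-0.3866,-0.0430)=-1.6816;  ψ=arccos(-0.1965)=1.7686;  θ1=γ+ψ≈0.0870
arm 2 (φ=120.0°): x'=-0.1342, y'=-0.0415
  A=0.1942, B=-0.3866, C=(l²−L²−A²−y'²−z²)/(2L)=-0.1713
  √(A²+B²)=0.4326;  θ2 = -1.1053+1.9779 ≈ 0.8726
φ3=240.0° → target in arm frame (0.0312, 0.1370)
  A cos θ + B sin θ = C:  0.0288·cos θ + -0.3866·sin θ = -0.1051
  θ3 = atan2(B,A) + arccos(C/0.3877) = 0.3490

θ₁ = 0.0870, θ₂ = 0.8726, θ₃ = 0.3490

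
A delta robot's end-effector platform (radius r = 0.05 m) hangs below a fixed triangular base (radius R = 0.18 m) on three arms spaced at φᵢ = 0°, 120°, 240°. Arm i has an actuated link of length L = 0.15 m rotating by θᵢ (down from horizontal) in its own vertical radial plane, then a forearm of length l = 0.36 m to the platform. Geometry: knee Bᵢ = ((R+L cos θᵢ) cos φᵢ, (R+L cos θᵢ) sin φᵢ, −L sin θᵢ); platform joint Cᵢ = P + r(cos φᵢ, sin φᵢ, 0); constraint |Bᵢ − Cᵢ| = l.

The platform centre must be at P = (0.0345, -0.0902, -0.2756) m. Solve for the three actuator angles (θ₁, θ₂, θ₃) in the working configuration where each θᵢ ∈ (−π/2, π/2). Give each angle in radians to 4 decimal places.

rotate P by −φ1: (0.0345, -0.0902, -0.2756)
  A=0.0955, B=-0.2756, C=(l²−L²−A²−y'²−z²)/(2L)=0.0463
  √(A²+B²)=0.2917;  θ1 = -1.2372+1.4114 ≈ 0.1742
φ2=120.0° → target in arm frame (-0.0954, 0.0152)
  A=0.2254, B=-0.2756, C=(l²−L²−A²−y'²−z²)/(2L)=-0.0663
  θ2 = atan2(B,A) + arccos(C/0.3560) = 0.8727
φ3=240.0° → target in arm frame (0.0609, 0.0750)
  e−x'=0.0691;  (l²−L²−(e−x')²−y'²−z²)/2L = 0.0691
  γ=atan2(-0.2756,0.0691)=-1.3250;  ψ=arccos(0.2433)=1.3250;  θ3=γ+ψ≈0.0000

θ₁ = 0.1742, θ₂ = 0.8727, θ₃ = 0.0000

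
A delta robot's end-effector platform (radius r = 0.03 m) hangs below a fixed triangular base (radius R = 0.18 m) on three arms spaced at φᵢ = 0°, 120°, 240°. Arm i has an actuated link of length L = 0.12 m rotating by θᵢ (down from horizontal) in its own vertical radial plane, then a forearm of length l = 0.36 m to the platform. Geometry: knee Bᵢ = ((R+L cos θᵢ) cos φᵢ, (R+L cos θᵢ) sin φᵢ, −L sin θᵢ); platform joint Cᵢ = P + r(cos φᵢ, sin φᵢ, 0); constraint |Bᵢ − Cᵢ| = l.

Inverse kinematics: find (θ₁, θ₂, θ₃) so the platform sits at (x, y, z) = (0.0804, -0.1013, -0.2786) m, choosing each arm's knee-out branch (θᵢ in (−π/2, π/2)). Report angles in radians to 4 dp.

θ₁ = -0.0874, θ₂ = 1.2218, θ₃ = 0.1744

φ1=0.0° → target in arm frame (0.0804, -0.1013)
  e−x'=0.0696;  (l²−L²−(e−x')²−y'²−z²)/2L = 0.0937
  θ1 = atan2(B,A) + arccos(C/0.2872) = -0.0874
arm 2 (φ=120.0°): x'=-0.1279, y'=-0.0190
  A cos θ + B sin θ = C:  0.2779·cos θ + -0.2786·sin θ = -0.1668
  √(A²+B²)=0.3935;  θ2 = -0.7866+2.0084 ≈ 1.2218
φ3=240.0° → target in arm frame (0.0475, 0.1203)
  A cos θ + B sin θ = C:  0.1025·cos θ + -0.2786·sin θ = 0.0526
  √(A²+B²)=0.2968;  θ3 = -1.2183+1.3928 ≈ 0.1744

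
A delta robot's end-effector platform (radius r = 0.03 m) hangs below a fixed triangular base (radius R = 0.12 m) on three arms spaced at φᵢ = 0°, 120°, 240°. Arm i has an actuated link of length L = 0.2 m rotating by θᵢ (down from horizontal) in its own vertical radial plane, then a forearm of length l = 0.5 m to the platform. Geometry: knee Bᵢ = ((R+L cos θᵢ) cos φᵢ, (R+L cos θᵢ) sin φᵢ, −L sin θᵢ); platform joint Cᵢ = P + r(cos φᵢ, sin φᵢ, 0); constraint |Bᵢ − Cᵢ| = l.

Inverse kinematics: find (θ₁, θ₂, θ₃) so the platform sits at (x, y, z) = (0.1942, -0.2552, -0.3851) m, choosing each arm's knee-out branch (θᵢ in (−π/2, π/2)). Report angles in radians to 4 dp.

φ1=0.0° → target in arm frame (0.1942, -0.2552)
  e−x'=-0.1042;  (l²−L²−(e−x')²−y'²−z²)/2L = -0.0357
  θ1 = atan2(B,A) + arccos(C/0.3989) = -0.1746
arm 2 (φ=120.0°): x'=-0.3181, y'=-0.0406
  A cos θ + B sin θ = C:  0.4081·cos θ + -0.3851·sin θ = -0.2663
  θ2 = atan2(B,A) + arccos(C/0.5611) = 1.3088
φ3=240.0° → target in arm frame (0.1239, 0.2958)
  e−x'=-0.0339;  (l²−L²−(e−x')²−y'²−z²)/2L = -0.0673
  θ3 = atan2(B,A) + arccos(C/0.3866) = 0.0873

θ₁ = -0.1746, θ₂ = 1.3088, θ₃ = 0.0873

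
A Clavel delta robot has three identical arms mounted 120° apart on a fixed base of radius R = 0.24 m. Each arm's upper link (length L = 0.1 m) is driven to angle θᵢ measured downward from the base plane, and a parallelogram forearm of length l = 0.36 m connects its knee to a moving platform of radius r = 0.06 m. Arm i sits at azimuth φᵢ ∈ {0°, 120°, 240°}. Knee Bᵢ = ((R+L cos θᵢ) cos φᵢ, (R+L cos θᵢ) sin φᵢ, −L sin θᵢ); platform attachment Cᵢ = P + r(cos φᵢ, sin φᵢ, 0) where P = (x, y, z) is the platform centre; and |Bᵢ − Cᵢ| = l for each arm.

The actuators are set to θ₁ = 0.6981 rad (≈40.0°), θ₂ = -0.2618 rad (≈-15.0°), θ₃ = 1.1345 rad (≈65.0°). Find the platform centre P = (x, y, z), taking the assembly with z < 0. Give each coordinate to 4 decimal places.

(-0.0141, 0.0975, -0.2807)

arm 1 at φ=0.0°: (R−r)+L cos θ1 = 0.2566;  centre 1 = (0.2566, 0.0000, -0.0643)
arm 2 at φ=120.0°: (R−r)+L cos θ2 = 0.2766;  centre 2 = (-0.1383, 0.2395, 0.0259)
arm 3 at φ=240.0°: (R−r)+L cos θ3 = 0.2223;  centre 3 = (-0.1111, -0.1925, -0.0906)
eliminate P² terms by subtracting sphere 1 from 2 and 3
linear system: -0.7898x+0.4791y = 0.0072−0.1803z; -0.7355x+-0.3850y = -0.0124−-0.0527z
det = 0.6564;  x = 0.0048+0.0673z,  y = 0.0229+-0.2655z
sphere 1 gives Az²+Bz+C=0 with A=1.0750, B=0.0825, C=-0.0615;  B²−4AC=0.2714;  roots -0.2807, 0.2039;  negative root z = -0.2807
x = -0.0141, y = 0.0975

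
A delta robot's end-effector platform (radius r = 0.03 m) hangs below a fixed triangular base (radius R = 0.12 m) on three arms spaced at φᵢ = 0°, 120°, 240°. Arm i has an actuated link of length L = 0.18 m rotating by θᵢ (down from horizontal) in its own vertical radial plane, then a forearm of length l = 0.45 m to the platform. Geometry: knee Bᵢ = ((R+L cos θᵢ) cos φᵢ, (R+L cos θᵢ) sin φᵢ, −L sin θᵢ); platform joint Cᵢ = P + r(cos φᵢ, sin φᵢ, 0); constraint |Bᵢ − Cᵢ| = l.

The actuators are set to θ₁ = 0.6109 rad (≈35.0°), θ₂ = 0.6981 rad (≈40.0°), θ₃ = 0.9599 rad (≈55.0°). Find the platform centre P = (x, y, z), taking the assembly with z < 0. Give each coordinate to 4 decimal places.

S1 = (0.2374·cos0.0°, 0.2374·sin0.0°, -0.1032) = (0.2374, 0.0000, -0.1032)
arm 2 at φ=120.0°: e+L cos θ2 = 0.2279;  S2 = (-0.1139, 0.1974, -0.1157)
arm 3 at φ=240.0°: e+L cos θ3 = 0.1932;  S3 = (-0.0966, -0.1674, -0.1474)
subtract pairs → two planes through P
linear system: -0.7028x+0.3947y = -0.0017−-0.0249z; -0.6681x+-0.3347y = -0.0080−-0.0884z
Cramer: x(z) = 0.0074-0.0866z;  y(z) = 0.0089-0.0912z
quadratic in z: (1.0158)z²+(0.2447)z+(-0.1389)=0, √Δ=0.7900 → z ∈ {-0.5093, 0.2684}; z = -0.5093 (taking z<0)
x = 0.0516, y = 0.0553

(0.0516, 0.0553, -0.5093)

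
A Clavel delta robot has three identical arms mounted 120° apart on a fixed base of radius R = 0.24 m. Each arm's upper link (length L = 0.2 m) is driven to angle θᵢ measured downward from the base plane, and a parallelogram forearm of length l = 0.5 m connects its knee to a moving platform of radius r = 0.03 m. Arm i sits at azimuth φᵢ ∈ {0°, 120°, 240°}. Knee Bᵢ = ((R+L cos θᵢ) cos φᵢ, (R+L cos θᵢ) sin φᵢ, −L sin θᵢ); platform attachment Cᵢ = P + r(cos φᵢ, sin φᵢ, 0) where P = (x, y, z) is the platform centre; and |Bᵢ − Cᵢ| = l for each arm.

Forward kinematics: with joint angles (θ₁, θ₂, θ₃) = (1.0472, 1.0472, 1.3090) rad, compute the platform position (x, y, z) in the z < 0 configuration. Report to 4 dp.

(0.0261, 0.0452, -0.5823)

S1 = (0.3100·cos0.0°, 0.3100·sin0.0°, -0.1732) = (0.3100, 0.0000, -0.1732)
S2 = (0.3100·cos120.0°, 0.3100·sin120.0°, -0.1732) = (-0.1550, 0.2685, -0.1732)
φ3=240.0°: virtual centre (-0.1309, -0.2267, -0.1932), radius l
subtract pairs → two planes through P
linear system: -0.9300x+0.5369y = 0.0000−0.0000z; -0.8818x+-0.4534y = -0.0203−-0.0400z
det = 0.8951;  x = 0.0122+-0.0240z,  y = 0.0210+-0.0415z
sphere 1 gives Az²+Bz+C=0 with A=1.0023, B=0.3589, C=-0.1308;  B²−4AC=0.6534;  roots -0.5823, 0.2242;  negative root z = -0.5823
x = 0.0261, y = 0.0452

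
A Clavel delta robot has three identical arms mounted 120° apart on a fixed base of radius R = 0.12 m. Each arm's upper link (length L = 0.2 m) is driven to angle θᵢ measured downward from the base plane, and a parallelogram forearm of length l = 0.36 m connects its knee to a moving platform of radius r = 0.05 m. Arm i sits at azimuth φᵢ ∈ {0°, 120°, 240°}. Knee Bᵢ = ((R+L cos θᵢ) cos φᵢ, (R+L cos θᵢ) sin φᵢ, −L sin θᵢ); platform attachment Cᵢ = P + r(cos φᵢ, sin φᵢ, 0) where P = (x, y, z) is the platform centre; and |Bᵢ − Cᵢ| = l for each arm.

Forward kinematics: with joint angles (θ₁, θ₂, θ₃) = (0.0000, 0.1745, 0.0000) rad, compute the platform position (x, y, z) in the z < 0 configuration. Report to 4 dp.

centre 1 = (0.2700·cos0.0°, 0.2700·sin0.0°, 0.0000) = (0.2700, 0.0000, 0.0000)
arm 2 at φ=120.0°: (R−r)+L cos θ2 = 0.2670;  centre 2 = (-0.1335, 0.2312, -0.0347)
φ3=240.0°: virtual centre (-0.1350, -0.2338, 0.0000), radius l
|centre ₂|²−|centre ₁|² = -0.0004;  |centre ₃|²−|centre ₁|² = 0.0000
linear system: -0.8070x+0.4624y = -0.0004−-0.0694z; -0.8100x+-0.4677y = 0.0000−0.0000z
det = 0.7519;  x = 0.0003+-0.0432z,  y = -0.0005+0.0748z
into |P−centre ₁|² = l²: 1.0075z² + 0.0232z + -0.0568 = 0;  Δ = 0.2296;  z = -0.2493 or 0.2263 → z<0 root = -0.2493
x = 0.0110, y = -0.0191

(0.0110, -0.0191, -0.2493)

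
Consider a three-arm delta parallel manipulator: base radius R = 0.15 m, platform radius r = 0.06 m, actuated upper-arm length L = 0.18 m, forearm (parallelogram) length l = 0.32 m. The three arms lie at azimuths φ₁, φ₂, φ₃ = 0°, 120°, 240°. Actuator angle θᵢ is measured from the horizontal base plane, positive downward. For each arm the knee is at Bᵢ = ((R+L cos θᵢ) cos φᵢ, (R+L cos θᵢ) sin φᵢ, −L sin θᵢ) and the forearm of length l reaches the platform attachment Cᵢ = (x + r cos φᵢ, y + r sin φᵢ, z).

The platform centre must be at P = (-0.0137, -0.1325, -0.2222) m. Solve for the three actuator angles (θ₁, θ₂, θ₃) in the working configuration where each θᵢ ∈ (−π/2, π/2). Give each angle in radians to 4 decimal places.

θ₁ = 0.5238, θ₂ = 0.9597, θ₃ = -0.3491

rotate P by −φ1: (-0.0137, -0.1325, -0.2222)
  A=0.1037, B=-0.2222, C=(l²−L²−A²−y'²−z²)/(2L)=-0.0213
  θ1 = atan2(B,A) + arccos(C/0.2452) = 0.5238
rotate P by −φ2: (-0.1079, 0.0781, -0.2222)
  A cos θ + B sin θ = C:  0.1979·cos θ + -0.2222·sin θ = -0.0684
  γ=atan2(-0.2222,0.1979)=-0.8432;  ψ=arccos(-0.2300)=1.8029;  θ2=γ+ψ≈0.9597
φ3=240.0° → target in arm frame (0.1216, 0.0544)
  A cos θ + B sin θ = C:  -0.0316·cos θ + -0.2222·sin θ = 0.0463
  γ=atan2(-0.2222,-0.0316)=-1.7121;  ψ=arccos(0.2063)=1.3630;  θ3=γ+ψ≈-0.3491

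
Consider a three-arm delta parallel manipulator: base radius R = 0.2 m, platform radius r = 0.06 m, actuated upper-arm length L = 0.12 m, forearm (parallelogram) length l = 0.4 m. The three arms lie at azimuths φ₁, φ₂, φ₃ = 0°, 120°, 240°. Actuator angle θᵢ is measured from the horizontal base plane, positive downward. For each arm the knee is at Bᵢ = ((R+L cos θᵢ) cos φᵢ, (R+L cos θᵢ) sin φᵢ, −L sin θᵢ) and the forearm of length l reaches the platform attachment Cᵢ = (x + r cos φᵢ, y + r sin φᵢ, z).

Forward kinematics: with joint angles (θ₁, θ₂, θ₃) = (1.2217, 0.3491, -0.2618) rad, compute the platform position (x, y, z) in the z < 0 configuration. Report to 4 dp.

(-0.1491, -0.0548, -0.3319)

S1 = (0.1810·cos0.0°, 0.1810·sin0.0°, -0.1128) = (0.1810, 0.0000, -0.1128)
S2 = (0.2528·cos120.0°, 0.2528·sin120.0°, -0.0410) = (-0.1264, 0.2189, -0.0410)
S3 = (0.2559·cos240.0°, 0.2559·sin240.0°, 0.0311) = (-0.1280, -0.2216, 0.0311)
eliminate P² terms by subtracting sphere 1 from 2 and 3
linear system: -0.6149x+0.4378y = 0.0201−0.1434z; -0.6180x+-0.4433y = 0.0210−0.2876z
det = 0.5431;  x = -0.0333+0.3489z,  y = -0.0009+0.1624z
into |P−S₁|² = l²: 1.1481z² + 0.0757z + -0.1013 = 0;  Δ = 0.4712;  z = -0.3319 or 0.2660 → z<0 root = -0.3319
x = -0.1491, y = -0.0548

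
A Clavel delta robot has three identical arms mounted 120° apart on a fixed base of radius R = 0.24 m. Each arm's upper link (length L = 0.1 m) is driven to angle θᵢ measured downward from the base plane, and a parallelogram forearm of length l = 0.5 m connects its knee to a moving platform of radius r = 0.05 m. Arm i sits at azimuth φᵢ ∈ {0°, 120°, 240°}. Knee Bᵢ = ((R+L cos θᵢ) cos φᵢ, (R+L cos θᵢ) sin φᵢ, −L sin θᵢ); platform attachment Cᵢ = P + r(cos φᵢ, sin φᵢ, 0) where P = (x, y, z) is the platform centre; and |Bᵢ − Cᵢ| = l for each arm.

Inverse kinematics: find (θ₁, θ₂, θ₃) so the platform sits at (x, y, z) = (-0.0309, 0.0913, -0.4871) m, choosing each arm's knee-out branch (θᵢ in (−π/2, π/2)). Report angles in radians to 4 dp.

θ₁ = 0.9593, θ₂ = 0.2615, θ₃ = 1.1342

φ1=0.0° → target in arm frame (-0.0309, 0.0913)
  e−x'=0.2209;  (l²−L²−(e−x')²−y'²−z²)/2L = -0.2720
  γ=atan2(-0.4871,0.2209)=-1.1450;  ψ=arccos(-0.5085)=2.1043;  θ1=γ+ψ≈0.9593
arm 2 (φ=120.0°): x'=0.0945, y'=-0.0189
  A=0.0955, B=-0.4871, C=(l²−L²−A²−y'²−z²)/(2L)=-0.0337
  √(A²+B²)=0.4964;  θ2 = -1.3772+1.6387 ≈ 0.2615
rotate P by −φ3: (-0.0636, -0.0724, -0.4871)
  e−x'=0.2536;  (l²−L²−(e−x')²−y'²−z²)/2L = -0.3342
  √(A²+B²)=0.5492;  θ3 = -1.0908+2.2249 ≈ 1.1342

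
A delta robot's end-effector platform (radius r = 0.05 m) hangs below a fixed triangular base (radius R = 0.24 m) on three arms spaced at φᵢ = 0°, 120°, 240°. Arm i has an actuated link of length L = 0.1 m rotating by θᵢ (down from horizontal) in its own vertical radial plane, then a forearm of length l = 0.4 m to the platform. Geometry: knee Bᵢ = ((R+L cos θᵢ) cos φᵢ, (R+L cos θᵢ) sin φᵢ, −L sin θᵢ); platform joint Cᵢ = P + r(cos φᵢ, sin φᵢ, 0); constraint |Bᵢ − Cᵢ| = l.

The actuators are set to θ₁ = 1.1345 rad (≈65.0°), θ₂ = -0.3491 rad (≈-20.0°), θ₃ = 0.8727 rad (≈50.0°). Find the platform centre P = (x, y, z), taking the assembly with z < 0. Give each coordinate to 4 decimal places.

(-0.0780, 0.0875, -0.3275)

S1 = (0.2323·cos0.0°, 0.2323·sin0.0°, -0.0906) = (0.2323, 0.0000, -0.0906)
S2 = (0.2840·cos120.0°, 0.2840·sin120.0°, 0.0342) = (-0.1420, 0.2459, 0.0342)
φ3=240.0°: virtual centre (-0.1271, -0.2202, -0.0766), radius l
|S₂|²−|S₁|² = 0.0196;  |S₃|²−|S₁|² = 0.0084
linear system: -0.7485x+0.4918y = 0.0196−0.2497z; -0.7188x+-0.4404y = 0.0084−0.0281z
Cramer: x(z) = -0.0187+0.1811z;  y(z) = 0.0115-0.2320z
into |P−S₁|² = l²: 1.0866z² + 0.0850z + -0.0887 = 0;  Δ = 0.3927;  z = -0.3275 or 0.2492 → z<0 root = -0.3275
x = -0.0780, y = 0.0875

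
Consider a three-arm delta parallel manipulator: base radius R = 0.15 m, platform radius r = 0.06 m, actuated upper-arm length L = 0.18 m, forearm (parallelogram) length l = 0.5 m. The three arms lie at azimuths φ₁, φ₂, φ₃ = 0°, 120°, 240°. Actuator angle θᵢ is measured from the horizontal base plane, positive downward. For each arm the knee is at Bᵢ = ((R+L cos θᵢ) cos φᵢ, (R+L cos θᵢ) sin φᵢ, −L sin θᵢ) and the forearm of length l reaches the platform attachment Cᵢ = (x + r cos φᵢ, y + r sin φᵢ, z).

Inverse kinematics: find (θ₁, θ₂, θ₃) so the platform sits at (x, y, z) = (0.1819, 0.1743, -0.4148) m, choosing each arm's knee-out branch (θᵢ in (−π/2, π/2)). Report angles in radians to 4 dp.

θ₁ = -0.2619, θ₂ = 0.1741, θ₃ = 1.0471

rotate P by −φ1: (0.1819, 0.1743, -0.4148)
  A=-0.0919, B=-0.4148, C=(l²−L²−A²−y'²−z²)/(2L)=0.0187
  √(A²+B²)=0.4249;  θ1 = -1.7888+1.5269 ≈ -0.2619
arm 2 (φ=120.0°): x'=0.0600, y'=-0.2447
  e−x'=0.0300;  (l²−L²−(e−x')²−y'²−z²)/2L = -0.0423
  √(A²+B²)=0.4159;  θ2 = -1.4986+1.6727 ≈ 0.1741
arm 3 (φ=240.0°): x'=-0.2419, y'=0.0704
  A cos θ + B sin θ = C:  0.3319·cos θ + -0.4148·sin θ = -0.1932
  θ3 = atan2(B,A) + arccos(C/0.5312) = 1.0471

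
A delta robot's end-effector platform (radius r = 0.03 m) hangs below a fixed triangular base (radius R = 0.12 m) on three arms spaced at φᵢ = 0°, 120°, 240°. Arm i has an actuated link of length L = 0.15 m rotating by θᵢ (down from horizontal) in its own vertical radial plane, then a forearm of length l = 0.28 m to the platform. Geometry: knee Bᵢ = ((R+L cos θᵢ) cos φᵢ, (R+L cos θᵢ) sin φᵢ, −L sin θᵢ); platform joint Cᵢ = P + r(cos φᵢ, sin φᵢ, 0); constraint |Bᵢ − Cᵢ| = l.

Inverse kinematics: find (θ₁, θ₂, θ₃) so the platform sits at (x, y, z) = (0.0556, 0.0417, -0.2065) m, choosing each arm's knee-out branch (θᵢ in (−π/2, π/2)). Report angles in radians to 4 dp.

φ1=0.0° → target in arm frame (0.0556, 0.0417)
  A cos θ + B sin θ = C:  0.0344·cos θ + -0.2065·sin θ = 0.0345
  θ1 = atan2(B,A) + arccos(C/0.2093) = -0.0003
φ2=120.0° → target in arm frame (0.0083, -0.0690)
  A cos θ + B sin θ = C:  0.0817·cos θ + -0.2065·sin θ = 0.0061
  γ=atan2(-0.2065,0.0817)=-1.1941;  ψ=arccos(0.0274)=1.5434;  θ2=γ+ψ≈0.3493
arm 3 (φ=240.0°): x'=-0.0639, y'=0.0273
  A cos θ + B sin θ = C:  0.1539·cos θ + -0.2065·sin θ = -0.0373
  θ3 = atan2(B,A) + arccos(C/0.2575) = 0.7857

θ₁ = -0.0003, θ₂ = 0.3493, θ₃ = 0.7857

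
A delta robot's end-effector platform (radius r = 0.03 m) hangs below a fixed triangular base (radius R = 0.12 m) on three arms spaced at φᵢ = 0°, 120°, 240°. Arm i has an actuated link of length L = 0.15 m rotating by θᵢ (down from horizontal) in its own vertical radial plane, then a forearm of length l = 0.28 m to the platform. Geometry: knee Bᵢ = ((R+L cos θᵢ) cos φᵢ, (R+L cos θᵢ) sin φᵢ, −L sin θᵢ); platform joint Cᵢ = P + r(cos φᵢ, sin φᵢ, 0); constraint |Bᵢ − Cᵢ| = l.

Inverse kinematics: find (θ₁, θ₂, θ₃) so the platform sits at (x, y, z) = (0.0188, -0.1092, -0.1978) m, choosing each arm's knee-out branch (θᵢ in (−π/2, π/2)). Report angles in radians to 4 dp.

θ₁ = 0.3490, θ₂ = 1.0475, θ₃ = -0.1745

φ1=0.0° → target in arm frame (0.0188, -0.1092)
  e−x'=0.0712;  (l²−L²−(e−x')²−y'²−z²)/2L = -0.0007
  √(A²+B²)=0.2102;  θ1 = -1.2253+1.5743 ≈ 0.3490
φ2=120.0° → target in arm frame (-0.1040, 0.0383)
  A=0.1940, B=-0.1978, C=(l²−L²−A²−y'²−z²)/(2L)=-0.0744
  √(A²+B²)=0.2770;  θ2 = -0.7952+1.8427 ≈ 1.0475
rotate P by −φ3: (0.0852, 0.0709, -0.1978)
  e−x'=0.0048;  (l²−L²−(e−x')²−y'²−z²)/2L = 0.0391
  √(A²+B²)=0.1979;  θ3 = -1.5464+1.3719 ≈ -0.1745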